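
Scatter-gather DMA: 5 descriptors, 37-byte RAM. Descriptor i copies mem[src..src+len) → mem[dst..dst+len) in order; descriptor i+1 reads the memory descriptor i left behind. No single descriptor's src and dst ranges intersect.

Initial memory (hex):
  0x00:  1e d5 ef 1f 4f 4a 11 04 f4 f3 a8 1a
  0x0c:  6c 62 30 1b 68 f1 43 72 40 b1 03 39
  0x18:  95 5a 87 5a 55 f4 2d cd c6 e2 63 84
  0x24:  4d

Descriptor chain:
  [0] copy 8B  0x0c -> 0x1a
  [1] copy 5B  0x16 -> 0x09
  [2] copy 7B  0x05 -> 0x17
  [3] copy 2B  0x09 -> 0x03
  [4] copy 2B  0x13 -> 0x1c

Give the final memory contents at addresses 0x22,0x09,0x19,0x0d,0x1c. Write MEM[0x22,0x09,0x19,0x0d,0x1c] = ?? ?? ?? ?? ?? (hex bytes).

[0] 0x0c->0x1a len=8 : 6c 62 30 1b 68 f1 43 72
[1] 0x16->0x09 len=5 : 03 39 95 5a 6c
[2] 0x05->0x17 len=7 : 4a 11 04 f4 03 39 95
[3] 0x09->0x03 len=2 : 03 39
[4] 0x13->0x1c len=2 : 72 40
query mem[0x22]=0x63, mem[0x09]=0x03, mem[0x19]=0x04, mem[0x0d]=0x6c, mem[0x1c]=0x72

MEM[0x22,0x09,0x19,0x0d,0x1c] = 63 03 04 6c 72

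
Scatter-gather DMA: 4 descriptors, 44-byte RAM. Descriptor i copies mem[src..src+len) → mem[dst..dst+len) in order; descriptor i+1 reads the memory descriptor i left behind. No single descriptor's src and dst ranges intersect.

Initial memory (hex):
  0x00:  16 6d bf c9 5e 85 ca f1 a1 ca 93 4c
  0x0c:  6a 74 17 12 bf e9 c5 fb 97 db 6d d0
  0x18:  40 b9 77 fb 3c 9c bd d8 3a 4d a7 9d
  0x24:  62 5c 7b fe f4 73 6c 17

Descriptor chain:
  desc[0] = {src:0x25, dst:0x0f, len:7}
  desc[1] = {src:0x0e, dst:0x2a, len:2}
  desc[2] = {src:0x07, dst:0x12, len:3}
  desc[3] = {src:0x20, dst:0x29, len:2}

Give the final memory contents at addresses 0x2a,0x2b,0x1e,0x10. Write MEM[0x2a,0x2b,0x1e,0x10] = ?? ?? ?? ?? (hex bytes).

MEM[0x2a,0x2b,0x1e,0x10] = 4d 5c bd 7b

  after D0: wrote 7B at 0x0f = 5c7bfef4736c17
  after D1: wrote 2B at 0x2a = 175c
  after D2: wrote 3B at 0x12 = f1a1ca
  after D3: wrote 2B at 0x29 = 3a4d
query mem[0x2a]=0x4d, mem[0x2b]=0x5c, mem[0x1e]=0xbd, mem[0x10]=0x7b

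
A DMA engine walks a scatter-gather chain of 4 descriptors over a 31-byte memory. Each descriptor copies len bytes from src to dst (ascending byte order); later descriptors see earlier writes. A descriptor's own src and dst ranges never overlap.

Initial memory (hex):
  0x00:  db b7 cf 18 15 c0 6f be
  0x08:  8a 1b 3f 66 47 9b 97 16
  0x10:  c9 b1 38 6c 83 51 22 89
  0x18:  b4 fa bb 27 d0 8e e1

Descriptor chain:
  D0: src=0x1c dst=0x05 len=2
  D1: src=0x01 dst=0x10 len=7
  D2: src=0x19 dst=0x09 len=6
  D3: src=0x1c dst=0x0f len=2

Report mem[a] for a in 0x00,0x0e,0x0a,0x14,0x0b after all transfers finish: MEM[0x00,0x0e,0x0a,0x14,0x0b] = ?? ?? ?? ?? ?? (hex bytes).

D0: mem[0x05..0x06] <- [d0 8e]
D1: mem[0x10..0x16] <- [b7 cf 18 15 d0 8e be]
D2: mem[0x09..0x0e] <- [fa bb 27 d0 8e e1]
D3: mem[0x0f..0x10] <- [d0 8e]
query mem[0x00]=0xdb, mem[0x0e]=0xe1, mem[0x0a]=0xbb, mem[0x14]=0xd0, mem[0x0b]=0x27

MEM[0x00,0x0e,0x0a,0x14,0x0b] = db e1 bb d0 27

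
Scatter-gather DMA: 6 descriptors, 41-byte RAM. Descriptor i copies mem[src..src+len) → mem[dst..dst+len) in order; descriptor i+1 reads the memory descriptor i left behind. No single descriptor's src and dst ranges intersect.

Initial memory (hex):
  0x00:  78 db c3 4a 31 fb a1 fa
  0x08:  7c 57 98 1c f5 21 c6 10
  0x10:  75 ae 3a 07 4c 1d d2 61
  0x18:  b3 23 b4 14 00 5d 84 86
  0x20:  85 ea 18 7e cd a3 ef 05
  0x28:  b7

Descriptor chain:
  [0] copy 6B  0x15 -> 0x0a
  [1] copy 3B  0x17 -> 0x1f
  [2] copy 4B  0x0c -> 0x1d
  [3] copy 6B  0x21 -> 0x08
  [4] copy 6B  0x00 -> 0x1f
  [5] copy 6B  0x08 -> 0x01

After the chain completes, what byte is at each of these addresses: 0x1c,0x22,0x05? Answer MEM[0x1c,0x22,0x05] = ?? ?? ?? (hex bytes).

MEM[0x1c,0x22,0x05] = 00 4a a3

D0: mem[0x0a..0x0f] <- [1d d2 61 b3 23 b4]
D1: mem[0x1f..0x21] <- [61 b3 23]
D2: mem[0x1d..0x20] <- [61 b3 23 b4]
D3: mem[0x08..0x0d] <- [23 18 7e cd a3 ef]
D4: mem[0x1f..0x24] <- [78 db c3 4a 31 fb]
D5: mem[0x01..0x06] <- [23 18 7e cd a3 ef]
query mem[0x1c]=0x00, mem[0x22]=0x4a, mem[0x05]=0xa3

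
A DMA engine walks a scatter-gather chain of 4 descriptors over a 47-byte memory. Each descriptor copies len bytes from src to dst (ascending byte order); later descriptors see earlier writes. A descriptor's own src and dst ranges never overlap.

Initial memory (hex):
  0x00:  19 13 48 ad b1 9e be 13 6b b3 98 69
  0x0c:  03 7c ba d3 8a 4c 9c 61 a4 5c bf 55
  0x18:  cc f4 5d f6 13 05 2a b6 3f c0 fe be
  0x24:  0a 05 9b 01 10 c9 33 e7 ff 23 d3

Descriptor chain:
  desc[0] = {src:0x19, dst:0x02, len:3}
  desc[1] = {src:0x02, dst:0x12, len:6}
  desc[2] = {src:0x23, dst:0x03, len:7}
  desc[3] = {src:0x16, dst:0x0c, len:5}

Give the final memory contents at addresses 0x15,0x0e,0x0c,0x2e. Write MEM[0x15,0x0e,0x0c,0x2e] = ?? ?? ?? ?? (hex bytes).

MEM[0x15,0x0e,0x0c,0x2e] = 9e cc be d3

#0 dst[0x02+3] := {0xf4,0x5d,0xf6}
#1 dst[0x12+6] := {0xf4,0x5d,0xf6,0x9e,0xbe,0x13}
#2 dst[0x03+7] := {0xbe,0x0a,0x05,0x9b,0x01,0x10,0xc9}
#3 dst[0x0c+5] := {0xbe,0x13,0xcc,0xf4,0x5d}
query mem[0x15]=0x9e, mem[0x0e]=0xcc, mem[0x0c]=0xbe, mem[0x2e]=0xd3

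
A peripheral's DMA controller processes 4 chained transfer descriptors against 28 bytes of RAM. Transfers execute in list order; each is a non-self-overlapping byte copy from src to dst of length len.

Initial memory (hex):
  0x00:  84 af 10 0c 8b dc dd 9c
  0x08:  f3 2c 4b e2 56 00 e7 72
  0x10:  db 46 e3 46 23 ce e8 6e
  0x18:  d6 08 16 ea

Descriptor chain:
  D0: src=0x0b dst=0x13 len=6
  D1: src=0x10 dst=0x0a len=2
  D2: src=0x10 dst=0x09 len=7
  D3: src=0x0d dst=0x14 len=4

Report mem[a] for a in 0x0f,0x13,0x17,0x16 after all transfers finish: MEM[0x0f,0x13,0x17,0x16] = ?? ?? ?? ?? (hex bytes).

MEM[0x0f,0x13,0x17,0x16] = e7 e2 db e7

[0] 0x0b->0x13 len=6 : e2 56 00 e7 72 db
[1] 0x10->0x0a len=2 : db 46
[2] 0x10->0x09 len=7 : db 46 e3 e2 56 00 e7
[3] 0x0d->0x14 len=4 : 56 00 e7 db
query mem[0x0f]=0xe7, mem[0x13]=0xe2, mem[0x17]=0xdb, mem[0x16]=0xe7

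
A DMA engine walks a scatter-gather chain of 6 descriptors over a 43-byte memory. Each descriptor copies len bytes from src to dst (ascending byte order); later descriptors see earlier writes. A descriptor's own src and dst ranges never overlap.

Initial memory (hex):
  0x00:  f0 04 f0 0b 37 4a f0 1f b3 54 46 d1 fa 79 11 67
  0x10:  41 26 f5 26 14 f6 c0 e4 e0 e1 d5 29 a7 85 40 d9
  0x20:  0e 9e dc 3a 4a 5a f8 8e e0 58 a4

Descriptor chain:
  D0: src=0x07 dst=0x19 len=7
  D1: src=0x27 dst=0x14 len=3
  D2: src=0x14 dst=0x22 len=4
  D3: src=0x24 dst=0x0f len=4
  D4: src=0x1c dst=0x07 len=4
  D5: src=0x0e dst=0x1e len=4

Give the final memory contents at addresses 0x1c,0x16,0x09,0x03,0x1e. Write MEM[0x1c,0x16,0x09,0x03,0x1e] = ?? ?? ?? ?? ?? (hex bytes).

#0 dst[0x19+7] := {0x1f,0xb3,0x54,0x46,0xd1,0xfa,0x79}
#1 dst[0x14+3] := {0x8e,0xe0,0x58}
#2 dst[0x22+4] := {0x8e,0xe0,0x58,0xe4}
#3 dst[0x0f+4] := {0x58,0xe4,0xf8,0x8e}
#4 dst[0x07+4] := {0x46,0xd1,0xfa,0x79}
#5 dst[0x1e+4] := {0x11,0x58,0xe4,0xf8}
query mem[0x1c]=0x46, mem[0x16]=0x58, mem[0x09]=0xfa, mem[0x03]=0x0b, mem[0x1e]=0x11

MEM[0x1c,0x16,0x09,0x03,0x1e] = 46 58 fa 0b 11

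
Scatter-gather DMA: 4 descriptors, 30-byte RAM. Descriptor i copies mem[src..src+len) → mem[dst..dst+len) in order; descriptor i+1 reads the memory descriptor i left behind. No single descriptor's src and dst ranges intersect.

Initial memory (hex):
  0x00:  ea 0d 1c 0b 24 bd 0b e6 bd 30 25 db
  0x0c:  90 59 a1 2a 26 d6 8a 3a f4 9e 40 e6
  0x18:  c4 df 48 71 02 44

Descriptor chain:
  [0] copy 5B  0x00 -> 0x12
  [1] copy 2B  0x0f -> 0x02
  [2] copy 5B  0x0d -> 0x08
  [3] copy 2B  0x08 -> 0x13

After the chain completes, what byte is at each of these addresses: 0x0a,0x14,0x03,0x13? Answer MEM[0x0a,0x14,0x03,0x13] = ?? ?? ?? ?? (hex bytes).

  after D0: wrote 5B at 0x12 = ea0d1c0b24
  after D1: wrote 2B at 0x02 = 2a26
  after D2: wrote 5B at 0x08 = 59a12a26d6
  after D3: wrote 2B at 0x13 = 59a1
query mem[0x0a]=0x2a, mem[0x14]=0xa1, mem[0x03]=0x26, mem[0x13]=0x59

MEM[0x0a,0x14,0x03,0x13] = 2a a1 26 59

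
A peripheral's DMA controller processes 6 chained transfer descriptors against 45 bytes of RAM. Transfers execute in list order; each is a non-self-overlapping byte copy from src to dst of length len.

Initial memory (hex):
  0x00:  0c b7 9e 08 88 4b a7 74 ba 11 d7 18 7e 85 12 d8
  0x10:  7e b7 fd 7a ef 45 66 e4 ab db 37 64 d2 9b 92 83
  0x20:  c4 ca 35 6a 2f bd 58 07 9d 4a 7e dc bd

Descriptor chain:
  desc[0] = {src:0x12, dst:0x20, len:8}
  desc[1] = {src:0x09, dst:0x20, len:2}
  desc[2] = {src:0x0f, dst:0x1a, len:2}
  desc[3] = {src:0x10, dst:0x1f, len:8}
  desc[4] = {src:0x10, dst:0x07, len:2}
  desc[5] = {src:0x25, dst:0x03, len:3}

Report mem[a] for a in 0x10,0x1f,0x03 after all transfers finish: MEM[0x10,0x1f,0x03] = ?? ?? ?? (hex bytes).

MEM[0x10,0x1f,0x03] = 7e 7e 66

[0] 0x12->0x20 len=8 : fd 7a ef 45 66 e4 ab db
[1] 0x09->0x20 len=2 : 11 d7
[2] 0x0f->0x1a len=2 : d8 7e
[3] 0x10->0x1f len=8 : 7e b7 fd 7a ef 45 66 e4
[4] 0x10->0x07 len=2 : 7e b7
[5] 0x25->0x03 len=3 : 66 e4 db
query mem[0x10]=0x7e, mem[0x1f]=0x7e, mem[0x03]=0x66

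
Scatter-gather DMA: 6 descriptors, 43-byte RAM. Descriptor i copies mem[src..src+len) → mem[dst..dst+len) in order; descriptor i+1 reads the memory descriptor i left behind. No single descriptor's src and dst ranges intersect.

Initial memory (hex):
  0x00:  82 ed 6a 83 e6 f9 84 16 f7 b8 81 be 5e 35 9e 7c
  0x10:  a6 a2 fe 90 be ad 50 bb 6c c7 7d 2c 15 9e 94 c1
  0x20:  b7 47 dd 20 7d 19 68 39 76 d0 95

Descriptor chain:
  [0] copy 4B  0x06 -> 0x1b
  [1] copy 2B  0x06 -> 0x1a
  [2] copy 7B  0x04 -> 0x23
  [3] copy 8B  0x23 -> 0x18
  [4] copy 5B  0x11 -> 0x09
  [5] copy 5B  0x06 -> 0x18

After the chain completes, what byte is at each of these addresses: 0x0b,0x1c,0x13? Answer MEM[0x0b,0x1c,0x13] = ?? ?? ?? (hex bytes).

  after D0: wrote 4B at 0x1b = 8416f7b8
  after D1: wrote 2B at 0x1a = 8416
  after D2: wrote 7B at 0x23 = e6f98416f7b881
  after D3: wrote 8B at 0x18 = e6f98416f7b88195
  after D4: wrote 5B at 0x09 = a2fe90bead
  after D5: wrote 5B at 0x18 = 8416f7a2fe
query mem[0x0b]=0x90, mem[0x1c]=0xfe, mem[0x13]=0x90

MEM[0x0b,0x1c,0x13] = 90 fe 90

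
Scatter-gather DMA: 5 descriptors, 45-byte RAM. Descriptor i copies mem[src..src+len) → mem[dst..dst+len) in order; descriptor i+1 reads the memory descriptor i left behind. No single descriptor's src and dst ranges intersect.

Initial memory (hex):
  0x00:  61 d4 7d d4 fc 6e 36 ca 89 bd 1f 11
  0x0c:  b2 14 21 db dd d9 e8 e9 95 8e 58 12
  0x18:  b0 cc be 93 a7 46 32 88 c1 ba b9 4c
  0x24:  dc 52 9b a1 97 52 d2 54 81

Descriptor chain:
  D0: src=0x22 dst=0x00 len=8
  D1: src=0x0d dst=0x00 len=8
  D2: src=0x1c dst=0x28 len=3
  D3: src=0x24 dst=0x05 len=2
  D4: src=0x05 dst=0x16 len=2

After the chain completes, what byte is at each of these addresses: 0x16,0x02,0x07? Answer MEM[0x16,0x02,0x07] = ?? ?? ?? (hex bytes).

#0 dst[0x00+8] := {0xb9,0x4c,0xdc,0x52,0x9b,0xa1,0x97,0x52}
#1 dst[0x00+8] := {0x14,0x21,0xdb,0xdd,0xd9,0xe8,0xe9,0x95}
#2 dst[0x28+3] := {0xa7,0x46,0x32}
#3 dst[0x05+2] := {0xdc,0x52}
#4 dst[0x16+2] := {0xdc,0x52}
query mem[0x16]=0xdc, mem[0x02]=0xdb, mem[0x07]=0x95

MEM[0x16,0x02,0x07] = dc db 95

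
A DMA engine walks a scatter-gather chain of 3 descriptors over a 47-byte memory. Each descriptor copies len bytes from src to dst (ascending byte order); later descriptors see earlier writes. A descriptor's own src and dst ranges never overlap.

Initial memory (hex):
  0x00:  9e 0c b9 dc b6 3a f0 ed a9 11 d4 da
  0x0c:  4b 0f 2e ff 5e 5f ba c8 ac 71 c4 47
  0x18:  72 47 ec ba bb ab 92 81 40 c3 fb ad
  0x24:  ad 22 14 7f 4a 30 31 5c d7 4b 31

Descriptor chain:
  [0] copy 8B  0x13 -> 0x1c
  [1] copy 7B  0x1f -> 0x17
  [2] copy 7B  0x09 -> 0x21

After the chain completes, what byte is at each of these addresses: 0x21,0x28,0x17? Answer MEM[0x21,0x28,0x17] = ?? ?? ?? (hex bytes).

MEM[0x21,0x28,0x17] = 11 4a c4

[0] 0x13->0x1c len=8 : c8 ac 71 c4 47 72 47 ec
[1] 0x1f->0x17 len=7 : c4 47 72 47 ec ad 22
[2] 0x09->0x21 len=7 : 11 d4 da 4b 0f 2e ff
query mem[0x21]=0x11, mem[0x28]=0x4a, mem[0x17]=0xc4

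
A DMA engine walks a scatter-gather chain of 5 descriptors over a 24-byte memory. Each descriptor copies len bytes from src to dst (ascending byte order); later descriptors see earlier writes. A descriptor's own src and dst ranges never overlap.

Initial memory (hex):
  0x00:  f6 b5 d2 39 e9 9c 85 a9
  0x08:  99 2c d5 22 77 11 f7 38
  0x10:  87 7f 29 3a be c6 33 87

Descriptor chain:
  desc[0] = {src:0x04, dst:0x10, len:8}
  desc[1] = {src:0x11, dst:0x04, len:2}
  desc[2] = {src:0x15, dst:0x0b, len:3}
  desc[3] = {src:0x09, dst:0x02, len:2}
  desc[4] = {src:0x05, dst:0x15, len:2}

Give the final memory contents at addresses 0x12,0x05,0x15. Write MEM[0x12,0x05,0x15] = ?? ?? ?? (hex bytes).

MEM[0x12,0x05,0x15] = 85 85 85

D0: mem[0x10..0x17] <- [e9 9c 85 a9 99 2c d5 22]
D1: mem[0x04..0x05] <- [9c 85]
D2: mem[0x0b..0x0d] <- [2c d5 22]
D3: mem[0x02..0x03] <- [2c d5]
D4: mem[0x15..0x16] <- [85 85]
query mem[0x12]=0x85, mem[0x05]=0x85, mem[0x15]=0x85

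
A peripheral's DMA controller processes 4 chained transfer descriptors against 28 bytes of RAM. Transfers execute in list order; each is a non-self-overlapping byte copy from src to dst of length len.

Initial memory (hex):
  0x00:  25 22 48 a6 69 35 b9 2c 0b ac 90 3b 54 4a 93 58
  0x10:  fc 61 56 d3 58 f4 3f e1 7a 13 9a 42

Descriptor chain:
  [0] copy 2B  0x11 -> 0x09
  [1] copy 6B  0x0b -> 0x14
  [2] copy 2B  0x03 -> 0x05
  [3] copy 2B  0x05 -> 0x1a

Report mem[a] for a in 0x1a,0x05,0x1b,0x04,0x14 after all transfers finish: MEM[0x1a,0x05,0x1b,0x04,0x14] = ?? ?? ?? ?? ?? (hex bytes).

MEM[0x1a,0x05,0x1b,0x04,0x14] = a6 a6 69 69 3b

  after D0: wrote 2B at 0x09 = 6156
  after D1: wrote 6B at 0x14 = 3b544a9358fc
  after D2: wrote 2B at 0x05 = a669
  after D3: wrote 2B at 0x1a = a669
query mem[0x1a]=0xa6, mem[0x05]=0xa6, mem[0x1b]=0x69, mem[0x04]=0x69, mem[0x14]=0x3b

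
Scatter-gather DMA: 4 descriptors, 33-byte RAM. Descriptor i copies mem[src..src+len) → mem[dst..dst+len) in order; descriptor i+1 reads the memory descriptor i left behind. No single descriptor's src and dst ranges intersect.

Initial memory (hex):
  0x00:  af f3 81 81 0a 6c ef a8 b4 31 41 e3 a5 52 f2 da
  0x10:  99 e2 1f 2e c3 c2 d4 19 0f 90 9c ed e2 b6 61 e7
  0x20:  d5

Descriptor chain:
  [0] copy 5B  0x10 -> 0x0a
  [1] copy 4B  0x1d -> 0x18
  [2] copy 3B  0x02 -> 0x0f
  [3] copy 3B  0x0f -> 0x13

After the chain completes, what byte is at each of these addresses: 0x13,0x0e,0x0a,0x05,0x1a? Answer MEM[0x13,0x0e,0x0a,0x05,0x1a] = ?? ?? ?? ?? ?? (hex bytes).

D0: mem[0x0a..0x0e] <- [99 e2 1f 2e c3]
D1: mem[0x18..0x1b] <- [b6 61 e7 d5]
D2: mem[0x0f..0x11] <- [81 81 0a]
D3: mem[0x13..0x15] <- [81 81 0a]
query mem[0x13]=0x81, mem[0x0e]=0xc3, mem[0x0a]=0x99, mem[0x05]=0x6c, mem[0x1a]=0xe7

MEM[0x13,0x0e,0x0a,0x05,0x1a] = 81 c3 99 6c e7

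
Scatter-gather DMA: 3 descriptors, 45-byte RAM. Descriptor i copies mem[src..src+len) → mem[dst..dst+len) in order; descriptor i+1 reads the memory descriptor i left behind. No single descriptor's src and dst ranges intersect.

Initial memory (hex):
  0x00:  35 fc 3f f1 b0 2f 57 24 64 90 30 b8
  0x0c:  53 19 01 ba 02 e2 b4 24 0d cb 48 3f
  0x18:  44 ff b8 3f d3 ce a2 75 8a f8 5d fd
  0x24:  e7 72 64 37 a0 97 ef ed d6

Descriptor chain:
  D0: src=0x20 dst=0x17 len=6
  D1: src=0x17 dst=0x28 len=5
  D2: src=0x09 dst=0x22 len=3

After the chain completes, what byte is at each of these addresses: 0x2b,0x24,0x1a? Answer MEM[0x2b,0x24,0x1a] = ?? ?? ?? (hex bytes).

#0 dst[0x17+6] := {0x8a,0xf8,0x5d,0xfd,0xe7,0x72}
#1 dst[0x28+5] := {0x8a,0xf8,0x5d,0xfd,0xe7}
#2 dst[0x22+3] := {0x90,0x30,0xb8}
query mem[0x2b]=0xfd, mem[0x24]=0xb8, mem[0x1a]=0xfd

MEM[0x2b,0x24,0x1a] = fd b8 fd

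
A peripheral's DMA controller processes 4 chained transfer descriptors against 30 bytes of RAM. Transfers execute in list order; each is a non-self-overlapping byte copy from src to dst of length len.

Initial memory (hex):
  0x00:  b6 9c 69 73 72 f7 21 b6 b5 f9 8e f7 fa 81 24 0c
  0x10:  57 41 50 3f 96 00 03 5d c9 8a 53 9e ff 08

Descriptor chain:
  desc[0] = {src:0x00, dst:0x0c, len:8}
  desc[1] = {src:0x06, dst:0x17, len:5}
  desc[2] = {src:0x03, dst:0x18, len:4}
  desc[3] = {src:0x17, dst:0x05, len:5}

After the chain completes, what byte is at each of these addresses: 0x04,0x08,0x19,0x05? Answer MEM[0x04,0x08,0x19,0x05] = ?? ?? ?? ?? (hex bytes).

MEM[0x04,0x08,0x19,0x05] = 72 f7 72 21

#0 dst[0x0c+8] := {0xb6,0x9c,0x69,0x73,0x72,0xf7,0x21,0xb6}
#1 dst[0x17+5] := {0x21,0xb6,0xb5,0xf9,0x8e}
#2 dst[0x18+4] := {0x73,0x72,0xf7,0x21}
#3 dst[0x05+5] := {0x21,0x73,0x72,0xf7,0x21}
query mem[0x04]=0x72, mem[0x08]=0xf7, mem[0x19]=0x72, mem[0x05]=0x21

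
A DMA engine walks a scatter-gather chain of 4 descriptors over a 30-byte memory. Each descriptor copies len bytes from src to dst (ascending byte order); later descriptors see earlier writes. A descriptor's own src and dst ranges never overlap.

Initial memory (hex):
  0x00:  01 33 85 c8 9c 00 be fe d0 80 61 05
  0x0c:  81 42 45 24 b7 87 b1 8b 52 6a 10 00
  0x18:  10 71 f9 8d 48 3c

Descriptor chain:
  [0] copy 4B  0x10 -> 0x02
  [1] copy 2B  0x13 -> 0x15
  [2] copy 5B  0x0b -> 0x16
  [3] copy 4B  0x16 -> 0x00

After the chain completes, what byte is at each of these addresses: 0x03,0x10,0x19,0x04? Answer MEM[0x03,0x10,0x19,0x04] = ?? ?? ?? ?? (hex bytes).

MEM[0x03,0x10,0x19,0x04] = 45 b7 45 b1

D0: mem[0x02..0x05] <- [b7 87 b1 8b]
D1: mem[0x15..0x16] <- [8b 52]
D2: mem[0x16..0x1a] <- [05 81 42 45 24]
D3: mem[0x00..0x03] <- [05 81 42 45]
query mem[0x03]=0x45, mem[0x10]=0xb7, mem[0x19]=0x45, mem[0x04]=0xb1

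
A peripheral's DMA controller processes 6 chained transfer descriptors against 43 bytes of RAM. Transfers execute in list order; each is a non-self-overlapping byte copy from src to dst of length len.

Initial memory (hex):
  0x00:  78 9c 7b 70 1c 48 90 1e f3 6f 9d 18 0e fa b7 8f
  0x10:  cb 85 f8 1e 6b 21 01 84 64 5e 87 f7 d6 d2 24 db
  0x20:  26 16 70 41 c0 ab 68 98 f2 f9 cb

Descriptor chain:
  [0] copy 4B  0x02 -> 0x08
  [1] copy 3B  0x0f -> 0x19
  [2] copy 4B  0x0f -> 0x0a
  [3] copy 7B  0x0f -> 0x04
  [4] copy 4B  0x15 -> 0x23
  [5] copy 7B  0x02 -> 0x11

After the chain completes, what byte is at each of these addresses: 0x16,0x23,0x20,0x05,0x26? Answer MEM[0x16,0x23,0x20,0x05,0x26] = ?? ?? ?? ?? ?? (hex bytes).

[0] 0x02->0x08 len=4 : 7b 70 1c 48
[1] 0x0f->0x19 len=3 : 8f cb 85
[2] 0x0f->0x0a len=4 : 8f cb 85 f8
[3] 0x0f->0x04 len=7 : 8f cb 85 f8 1e 6b 21
[4] 0x15->0x23 len=4 : 21 01 84 64
[5] 0x02->0x11 len=7 : 7b 70 8f cb 85 f8 1e
query mem[0x16]=0xf8, mem[0x23]=0x21, mem[0x20]=0x26, mem[0x05]=0xcb, mem[0x26]=0x64

MEM[0x16,0x23,0x20,0x05,0x26] = f8 21 26 cb 64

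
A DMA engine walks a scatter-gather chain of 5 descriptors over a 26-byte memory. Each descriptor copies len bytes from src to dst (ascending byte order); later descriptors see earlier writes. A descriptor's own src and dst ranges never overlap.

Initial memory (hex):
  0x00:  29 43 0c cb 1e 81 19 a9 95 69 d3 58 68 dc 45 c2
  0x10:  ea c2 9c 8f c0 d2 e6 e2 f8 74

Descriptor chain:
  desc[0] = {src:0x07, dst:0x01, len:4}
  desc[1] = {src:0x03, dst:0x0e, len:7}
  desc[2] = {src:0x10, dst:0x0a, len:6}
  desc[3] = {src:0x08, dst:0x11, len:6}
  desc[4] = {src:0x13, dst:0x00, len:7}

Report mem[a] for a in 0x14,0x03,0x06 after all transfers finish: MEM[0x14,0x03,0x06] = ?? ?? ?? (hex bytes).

MEM[0x14,0x03,0x06] = 19 95 74

D0: mem[0x01..0x04] <- [a9 95 69 d3]
D1: mem[0x0e..0x14] <- [69 d3 81 19 a9 95 69]
D2: mem[0x0a..0x0f] <- [81 19 a9 95 69 d2]
D3: mem[0x11..0x16] <- [95 69 81 19 a9 95]
D4: mem[0x00..0x06] <- [81 19 a9 95 e2 f8 74]
query mem[0x14]=0x19, mem[0x03]=0x95, mem[0x06]=0x74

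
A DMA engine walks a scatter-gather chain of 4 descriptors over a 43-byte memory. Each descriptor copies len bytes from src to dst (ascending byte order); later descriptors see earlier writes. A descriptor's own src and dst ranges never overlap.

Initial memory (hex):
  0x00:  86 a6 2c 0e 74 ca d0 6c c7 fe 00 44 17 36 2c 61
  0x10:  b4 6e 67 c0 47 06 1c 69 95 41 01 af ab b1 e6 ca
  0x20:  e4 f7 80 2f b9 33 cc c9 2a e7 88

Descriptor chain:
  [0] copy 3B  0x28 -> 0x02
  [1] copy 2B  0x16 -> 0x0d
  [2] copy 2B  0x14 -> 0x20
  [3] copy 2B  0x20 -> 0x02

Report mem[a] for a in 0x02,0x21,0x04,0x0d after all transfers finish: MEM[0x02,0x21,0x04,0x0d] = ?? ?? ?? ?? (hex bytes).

#0 dst[0x02+3] := {0x2a,0xe7,0x88}
#1 dst[0x0d+2] := {0x1c,0x69}
#2 dst[0x20+2] := {0x47,0x06}
#3 dst[0x02+2] := {0x47,0x06}
query mem[0x02]=0x47, mem[0x21]=0x06, mem[0x04]=0x88, mem[0x0d]=0x1c

MEM[0x02,0x21,0x04,0x0d] = 47 06 88 1c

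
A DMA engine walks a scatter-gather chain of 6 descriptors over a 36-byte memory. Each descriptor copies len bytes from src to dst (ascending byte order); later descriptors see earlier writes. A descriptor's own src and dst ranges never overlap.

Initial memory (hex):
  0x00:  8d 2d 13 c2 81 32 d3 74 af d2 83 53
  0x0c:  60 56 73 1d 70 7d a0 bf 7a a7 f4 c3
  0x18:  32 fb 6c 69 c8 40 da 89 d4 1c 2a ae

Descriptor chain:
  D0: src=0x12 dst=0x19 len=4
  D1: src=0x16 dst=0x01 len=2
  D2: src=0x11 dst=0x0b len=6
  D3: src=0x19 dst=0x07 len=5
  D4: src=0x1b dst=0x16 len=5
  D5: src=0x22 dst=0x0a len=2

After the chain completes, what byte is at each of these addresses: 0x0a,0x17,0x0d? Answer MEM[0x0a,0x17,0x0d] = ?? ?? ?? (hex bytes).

D0: mem[0x19..0x1c] <- [a0 bf 7a a7]
D1: mem[0x01..0x02] <- [f4 c3]
D2: mem[0x0b..0x10] <- [7d a0 bf 7a a7 f4]
D3: mem[0x07..0x0b] <- [a0 bf 7a a7 40]
D4: mem[0x16..0x1a] <- [7a a7 40 da 89]
D5: mem[0x0a..0x0b] <- [2a ae]
query mem[0x0a]=0x2a, mem[0x17]=0xa7, mem[0x0d]=0xbf

MEM[0x0a,0x17,0x0d] = 2a a7 bf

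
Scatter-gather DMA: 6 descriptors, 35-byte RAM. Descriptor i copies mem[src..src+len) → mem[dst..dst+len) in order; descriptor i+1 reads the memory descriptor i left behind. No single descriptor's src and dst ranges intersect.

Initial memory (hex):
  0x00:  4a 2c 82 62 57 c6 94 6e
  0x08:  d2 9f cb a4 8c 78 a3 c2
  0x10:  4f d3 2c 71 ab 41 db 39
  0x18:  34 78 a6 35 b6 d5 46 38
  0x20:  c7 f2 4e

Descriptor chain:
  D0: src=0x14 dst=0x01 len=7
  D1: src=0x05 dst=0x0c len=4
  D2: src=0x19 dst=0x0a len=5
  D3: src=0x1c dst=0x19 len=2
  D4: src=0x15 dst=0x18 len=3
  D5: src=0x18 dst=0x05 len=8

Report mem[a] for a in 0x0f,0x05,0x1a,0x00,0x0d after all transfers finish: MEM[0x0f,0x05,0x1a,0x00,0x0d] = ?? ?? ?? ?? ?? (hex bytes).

MEM[0x0f,0x05,0x1a,0x00,0x0d] = d2 41 39 4a b6

D0: mem[0x01..0x07] <- [ab 41 db 39 34 78 a6]
D1: mem[0x0c..0x0f] <- [34 78 a6 d2]
D2: mem[0x0a..0x0e] <- [78 a6 35 b6 d5]
D3: mem[0x19..0x1a] <- [b6 d5]
D4: mem[0x18..0x1a] <- [41 db 39]
D5: mem[0x05..0x0c] <- [41 db 39 35 b6 d5 46 38]
query mem[0x0f]=0xd2, mem[0x05]=0x41, mem[0x1a]=0x39, mem[0x00]=0x4a, mem[0x0d]=0xb6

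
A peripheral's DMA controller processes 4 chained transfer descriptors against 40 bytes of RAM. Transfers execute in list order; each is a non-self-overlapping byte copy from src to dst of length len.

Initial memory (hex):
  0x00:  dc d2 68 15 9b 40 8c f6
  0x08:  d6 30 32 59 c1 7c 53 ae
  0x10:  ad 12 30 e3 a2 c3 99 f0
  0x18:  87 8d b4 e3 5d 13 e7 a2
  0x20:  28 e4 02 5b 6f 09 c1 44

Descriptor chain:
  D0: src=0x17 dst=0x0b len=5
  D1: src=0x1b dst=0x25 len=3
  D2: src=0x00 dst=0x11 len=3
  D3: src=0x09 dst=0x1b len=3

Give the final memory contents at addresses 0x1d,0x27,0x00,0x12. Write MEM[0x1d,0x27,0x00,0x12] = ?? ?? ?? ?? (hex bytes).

  after D0: wrote 5B at 0x0b = f0878db4e3
  after D1: wrote 3B at 0x25 = e35d13
  after D2: wrote 3B at 0x11 = dcd268
  after D3: wrote 3B at 0x1b = 3032f0
query mem[0x1d]=0xf0, mem[0x27]=0x13, mem[0x00]=0xdc, mem[0x12]=0xd2

MEM[0x1d,0x27,0x00,0x12] = f0 13 dc d2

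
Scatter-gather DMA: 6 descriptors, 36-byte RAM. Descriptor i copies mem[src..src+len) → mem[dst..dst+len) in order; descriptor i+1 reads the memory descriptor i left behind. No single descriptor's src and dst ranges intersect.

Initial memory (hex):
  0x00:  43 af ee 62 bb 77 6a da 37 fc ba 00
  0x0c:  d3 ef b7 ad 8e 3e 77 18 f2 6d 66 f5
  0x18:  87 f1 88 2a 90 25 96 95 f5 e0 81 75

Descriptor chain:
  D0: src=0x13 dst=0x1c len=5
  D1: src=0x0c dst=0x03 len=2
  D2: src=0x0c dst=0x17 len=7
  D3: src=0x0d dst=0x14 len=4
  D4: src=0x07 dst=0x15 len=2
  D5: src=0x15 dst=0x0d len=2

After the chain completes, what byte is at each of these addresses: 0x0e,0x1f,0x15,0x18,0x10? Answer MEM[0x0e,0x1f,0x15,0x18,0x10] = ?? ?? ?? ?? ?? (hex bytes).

MEM[0x0e,0x1f,0x15,0x18,0x10] = 37 66 da ef 8e

D0: mem[0x1c..0x20] <- [18 f2 6d 66 f5]
D1: mem[0x03..0x04] <- [d3 ef]
D2: mem[0x17..0x1d] <- [d3 ef b7 ad 8e 3e 77]
D3: mem[0x14..0x17] <- [ef b7 ad 8e]
D4: mem[0x15..0x16] <- [da 37]
D5: mem[0x0d..0x0e] <- [da 37]
query mem[0x0e]=0x37, mem[0x1f]=0x66, mem[0x15]=0xda, mem[0x18]=0xef, mem[0x10]=0x8e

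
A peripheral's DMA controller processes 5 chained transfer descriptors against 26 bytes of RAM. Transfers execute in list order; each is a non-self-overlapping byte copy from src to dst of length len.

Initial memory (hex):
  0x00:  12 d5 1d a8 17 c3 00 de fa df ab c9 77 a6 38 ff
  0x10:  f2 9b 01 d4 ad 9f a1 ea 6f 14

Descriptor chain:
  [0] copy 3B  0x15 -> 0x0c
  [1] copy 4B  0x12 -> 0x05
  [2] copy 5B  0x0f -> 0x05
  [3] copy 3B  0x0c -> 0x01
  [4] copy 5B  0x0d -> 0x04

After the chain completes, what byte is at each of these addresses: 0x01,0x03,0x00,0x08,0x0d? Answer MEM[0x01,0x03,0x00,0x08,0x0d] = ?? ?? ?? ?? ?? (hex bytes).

D0: mem[0x0c..0x0e] <- [9f a1 ea]
D1: mem[0x05..0x08] <- [01 d4 ad 9f]
D2: mem[0x05..0x09] <- [ff f2 9b 01 d4]
D3: mem[0x01..0x03] <- [9f a1 ea]
D4: mem[0x04..0x08] <- [a1 ea ff f2 9b]
query mem[0x01]=0x9f, mem[0x03]=0xea, mem[0x00]=0x12, mem[0x08]=0x9b, mem[0x0d]=0xa1

MEM[0x01,0x03,0x00,0x08,0x0d] = 9f ea 12 9b a1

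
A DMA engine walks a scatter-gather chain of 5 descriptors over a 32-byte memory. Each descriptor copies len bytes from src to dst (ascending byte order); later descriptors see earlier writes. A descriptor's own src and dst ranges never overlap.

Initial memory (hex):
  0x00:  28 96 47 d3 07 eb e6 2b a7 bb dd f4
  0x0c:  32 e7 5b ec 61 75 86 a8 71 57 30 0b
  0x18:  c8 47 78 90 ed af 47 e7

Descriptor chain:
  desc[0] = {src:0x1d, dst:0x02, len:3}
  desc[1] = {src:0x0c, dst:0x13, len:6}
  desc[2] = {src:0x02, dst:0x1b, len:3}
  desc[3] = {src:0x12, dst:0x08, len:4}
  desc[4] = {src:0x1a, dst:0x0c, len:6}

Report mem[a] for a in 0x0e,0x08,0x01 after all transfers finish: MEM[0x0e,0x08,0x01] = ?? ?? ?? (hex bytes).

MEM[0x0e,0x08,0x01] = 47 86 96

#0 dst[0x02+3] := {0xaf,0x47,0xe7}
#1 dst[0x13+6] := {0x32,0xe7,0x5b,0xec,0x61,0x75}
#2 dst[0x1b+3] := {0xaf,0x47,0xe7}
#3 dst[0x08+4] := {0x86,0x32,0xe7,0x5b}
#4 dst[0x0c+6] := {0x78,0xaf,0x47,0xe7,0x47,0xe7}
query mem[0x0e]=0x47, mem[0x08]=0x86, mem[0x01]=0x96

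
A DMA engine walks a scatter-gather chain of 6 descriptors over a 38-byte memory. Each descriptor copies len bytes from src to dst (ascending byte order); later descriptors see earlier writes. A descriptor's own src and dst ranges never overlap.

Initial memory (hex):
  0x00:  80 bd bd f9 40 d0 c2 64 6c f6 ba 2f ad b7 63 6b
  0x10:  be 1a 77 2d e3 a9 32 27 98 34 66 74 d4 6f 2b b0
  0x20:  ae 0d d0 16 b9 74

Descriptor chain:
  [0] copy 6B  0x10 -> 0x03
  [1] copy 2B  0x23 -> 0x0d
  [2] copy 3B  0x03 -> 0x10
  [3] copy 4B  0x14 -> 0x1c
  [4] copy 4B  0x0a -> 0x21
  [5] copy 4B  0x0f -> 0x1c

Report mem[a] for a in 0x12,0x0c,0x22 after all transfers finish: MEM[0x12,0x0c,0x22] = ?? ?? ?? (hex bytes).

MEM[0x12,0x0c,0x22] = 77 ad 2f

D0: mem[0x03..0x08] <- [be 1a 77 2d e3 a9]
D1: mem[0x0d..0x0e] <- [16 b9]
D2: mem[0x10..0x12] <- [be 1a 77]
D3: mem[0x1c..0x1f] <- [e3 a9 32 27]
D4: mem[0x21..0x24] <- [ba 2f ad 16]
D5: mem[0x1c..0x1f] <- [6b be 1a 77]
query mem[0x12]=0x77, mem[0x0c]=0xad, mem[0x22]=0x2f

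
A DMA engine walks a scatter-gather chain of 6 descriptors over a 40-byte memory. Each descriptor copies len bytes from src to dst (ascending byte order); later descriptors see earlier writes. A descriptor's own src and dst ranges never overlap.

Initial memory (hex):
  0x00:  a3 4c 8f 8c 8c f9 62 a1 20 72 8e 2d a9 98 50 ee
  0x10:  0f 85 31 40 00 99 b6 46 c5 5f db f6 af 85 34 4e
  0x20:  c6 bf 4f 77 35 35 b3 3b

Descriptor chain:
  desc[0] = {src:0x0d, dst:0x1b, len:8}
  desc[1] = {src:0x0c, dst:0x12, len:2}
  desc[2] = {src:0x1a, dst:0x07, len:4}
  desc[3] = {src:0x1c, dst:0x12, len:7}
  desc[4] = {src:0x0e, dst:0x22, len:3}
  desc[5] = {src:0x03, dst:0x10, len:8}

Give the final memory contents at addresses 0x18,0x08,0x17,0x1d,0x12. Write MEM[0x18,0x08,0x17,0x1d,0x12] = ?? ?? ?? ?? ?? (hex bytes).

MEM[0x18,0x08,0x17,0x1d,0x12] = 00 98 ee ee f9

  after D0: wrote 8B at 0x1b = 9850ee0f85314000
  after D1: wrote 2B at 0x12 = a998
  after D2: wrote 4B at 0x07 = db9850ee
  after D3: wrote 7B at 0x12 = 50ee0f85314000
  after D4: wrote 3B at 0x22 = 50ee0f
  after D5: wrote 8B at 0x10 = 8c8cf962db9850ee
query mem[0x18]=0x00, mem[0x08]=0x98, mem[0x17]=0xee, mem[0x1d]=0xee, mem[0x12]=0xf9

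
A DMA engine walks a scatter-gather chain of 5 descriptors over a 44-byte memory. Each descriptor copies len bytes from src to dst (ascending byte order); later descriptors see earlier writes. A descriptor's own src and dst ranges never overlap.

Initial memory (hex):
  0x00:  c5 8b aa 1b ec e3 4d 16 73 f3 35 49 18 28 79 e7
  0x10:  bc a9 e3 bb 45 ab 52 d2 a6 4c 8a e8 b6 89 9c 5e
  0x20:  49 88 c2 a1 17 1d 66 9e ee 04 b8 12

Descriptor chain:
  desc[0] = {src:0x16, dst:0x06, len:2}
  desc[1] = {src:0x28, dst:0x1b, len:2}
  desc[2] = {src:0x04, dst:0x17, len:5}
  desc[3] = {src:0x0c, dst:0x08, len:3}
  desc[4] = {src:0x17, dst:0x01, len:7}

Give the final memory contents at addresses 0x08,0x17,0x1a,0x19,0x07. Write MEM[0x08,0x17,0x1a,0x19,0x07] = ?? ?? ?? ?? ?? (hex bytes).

[0] 0x16->0x06 len=2 : 52 d2
[1] 0x28->0x1b len=2 : ee 04
[2] 0x04->0x17 len=5 : ec e3 52 d2 73
[3] 0x0c->0x08 len=3 : 18 28 79
[4] 0x17->0x01 len=7 : ec e3 52 d2 73 04 89
query mem[0x08]=0x18, mem[0x17]=0xec, mem[0x1a]=0xd2, mem[0x19]=0x52, mem[0x07]=0x89

MEM[0x08,0x17,0x1a,0x19,0x07] = 18 ec d2 52 89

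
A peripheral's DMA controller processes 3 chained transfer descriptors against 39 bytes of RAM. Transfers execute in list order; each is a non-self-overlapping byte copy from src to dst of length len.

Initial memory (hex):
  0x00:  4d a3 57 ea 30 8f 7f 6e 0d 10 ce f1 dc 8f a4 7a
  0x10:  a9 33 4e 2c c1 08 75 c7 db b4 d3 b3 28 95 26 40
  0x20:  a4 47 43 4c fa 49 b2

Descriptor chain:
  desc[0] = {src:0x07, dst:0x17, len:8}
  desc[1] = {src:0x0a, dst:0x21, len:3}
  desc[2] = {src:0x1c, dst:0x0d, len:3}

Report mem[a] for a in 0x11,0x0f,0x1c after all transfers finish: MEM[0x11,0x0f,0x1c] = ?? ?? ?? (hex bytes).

#0 dst[0x17+8] := {0x6e,0x0d,0x10,0xce,0xf1,0xdc,0x8f,0xa4}
#1 dst[0x21+3] := {0xce,0xf1,0xdc}
#2 dst[0x0d+3] := {0xdc,0x8f,0xa4}
query mem[0x11]=0x33, mem[0x0f]=0xa4, mem[0x1c]=0xdc

MEM[0x11,0x0f,0x1c] = 33 a4 dc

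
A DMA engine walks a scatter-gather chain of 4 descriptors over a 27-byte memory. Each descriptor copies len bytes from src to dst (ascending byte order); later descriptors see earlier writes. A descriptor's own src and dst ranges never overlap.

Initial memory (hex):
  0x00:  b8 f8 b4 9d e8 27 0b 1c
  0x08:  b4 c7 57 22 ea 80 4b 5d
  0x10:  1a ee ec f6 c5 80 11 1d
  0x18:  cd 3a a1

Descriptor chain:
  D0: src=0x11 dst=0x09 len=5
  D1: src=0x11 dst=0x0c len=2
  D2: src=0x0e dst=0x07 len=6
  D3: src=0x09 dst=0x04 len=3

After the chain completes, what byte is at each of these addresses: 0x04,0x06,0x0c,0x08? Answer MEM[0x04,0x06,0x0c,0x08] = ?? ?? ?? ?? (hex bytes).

MEM[0x04,0x06,0x0c,0x08] = 1a ec f6 5d

D0: mem[0x09..0x0d] <- [ee ec f6 c5 80]
D1: mem[0x0c..0x0d] <- [ee ec]
D2: mem[0x07..0x0c] <- [4b 5d 1a ee ec f6]
D3: mem[0x04..0x06] <- [1a ee ec]
query mem[0x04]=0x1a, mem[0x06]=0xec, mem[0x0c]=0xf6, mem[0x08]=0x5d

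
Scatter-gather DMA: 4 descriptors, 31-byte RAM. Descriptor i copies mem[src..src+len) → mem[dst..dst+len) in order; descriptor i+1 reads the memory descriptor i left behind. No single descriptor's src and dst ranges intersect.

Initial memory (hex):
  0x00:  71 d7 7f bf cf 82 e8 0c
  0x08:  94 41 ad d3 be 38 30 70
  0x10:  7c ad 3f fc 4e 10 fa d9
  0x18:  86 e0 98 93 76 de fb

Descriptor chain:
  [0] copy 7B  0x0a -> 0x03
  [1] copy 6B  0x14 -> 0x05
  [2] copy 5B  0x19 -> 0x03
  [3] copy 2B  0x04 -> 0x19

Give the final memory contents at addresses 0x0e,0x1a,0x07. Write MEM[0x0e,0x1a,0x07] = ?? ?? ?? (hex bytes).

[0] 0x0a->0x03 len=7 : ad d3 be 38 30 70 7c
[1] 0x14->0x05 len=6 : 4e 10 fa d9 86 e0
[2] 0x19->0x03 len=5 : e0 98 93 76 de
[3] 0x04->0x19 len=2 : 98 93
query mem[0x0e]=0x30, mem[0x1a]=0x93, mem[0x07]=0xde

MEM[0x0e,0x1a,0x07] = 30 93 de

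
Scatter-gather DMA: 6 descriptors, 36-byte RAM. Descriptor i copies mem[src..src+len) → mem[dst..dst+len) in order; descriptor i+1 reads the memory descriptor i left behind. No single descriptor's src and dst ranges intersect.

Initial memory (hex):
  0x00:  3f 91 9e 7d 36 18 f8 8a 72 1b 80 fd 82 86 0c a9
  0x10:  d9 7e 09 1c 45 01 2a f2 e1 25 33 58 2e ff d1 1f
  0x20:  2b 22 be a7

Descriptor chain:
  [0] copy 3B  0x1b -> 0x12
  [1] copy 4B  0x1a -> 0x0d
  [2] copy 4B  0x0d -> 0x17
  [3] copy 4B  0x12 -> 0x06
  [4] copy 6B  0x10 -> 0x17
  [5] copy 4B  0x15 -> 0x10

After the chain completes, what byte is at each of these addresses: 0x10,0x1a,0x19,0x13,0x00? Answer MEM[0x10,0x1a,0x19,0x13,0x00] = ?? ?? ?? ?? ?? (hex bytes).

MEM[0x10,0x1a,0x19,0x13,0x00] = 01 2e 58 7e 3f

D0: mem[0x12..0x14] <- [58 2e ff]
D1: mem[0x0d..0x10] <- [33 58 2e ff]
D2: mem[0x17..0x1a] <- [33 58 2e ff]
D3: mem[0x06..0x09] <- [58 2e ff 01]
D4: mem[0x17..0x1c] <- [ff 7e 58 2e ff 01]
D5: mem[0x10..0x13] <- [01 2a ff 7e]
query mem[0x10]=0x01, mem[0x1a]=0x2e, mem[0x19]=0x58, mem[0x13]=0x7e, mem[0x00]=0x3f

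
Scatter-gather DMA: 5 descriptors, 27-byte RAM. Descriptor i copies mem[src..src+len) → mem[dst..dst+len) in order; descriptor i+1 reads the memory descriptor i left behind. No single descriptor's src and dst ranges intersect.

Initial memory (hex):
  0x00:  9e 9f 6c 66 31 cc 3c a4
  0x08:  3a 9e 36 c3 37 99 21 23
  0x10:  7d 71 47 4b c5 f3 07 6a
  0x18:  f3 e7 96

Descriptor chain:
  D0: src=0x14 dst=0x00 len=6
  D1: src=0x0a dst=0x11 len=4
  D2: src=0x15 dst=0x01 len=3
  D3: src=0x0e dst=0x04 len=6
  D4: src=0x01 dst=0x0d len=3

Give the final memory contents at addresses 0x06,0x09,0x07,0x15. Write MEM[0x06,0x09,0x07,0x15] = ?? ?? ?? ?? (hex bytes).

MEM[0x06,0x09,0x07,0x15] = 7d 37 36 f3

D0: mem[0x00..0x05] <- [c5 f3 07 6a f3 e7]
D1: mem[0x11..0x14] <- [36 c3 37 99]
D2: mem[0x01..0x03] <- [f3 07 6a]
D3: mem[0x04..0x09] <- [21 23 7d 36 c3 37]
D4: mem[0x0d..0x0f] <- [f3 07 6a]
query mem[0x06]=0x7d, mem[0x09]=0x37, mem[0x07]=0x36, mem[0x15]=0xf3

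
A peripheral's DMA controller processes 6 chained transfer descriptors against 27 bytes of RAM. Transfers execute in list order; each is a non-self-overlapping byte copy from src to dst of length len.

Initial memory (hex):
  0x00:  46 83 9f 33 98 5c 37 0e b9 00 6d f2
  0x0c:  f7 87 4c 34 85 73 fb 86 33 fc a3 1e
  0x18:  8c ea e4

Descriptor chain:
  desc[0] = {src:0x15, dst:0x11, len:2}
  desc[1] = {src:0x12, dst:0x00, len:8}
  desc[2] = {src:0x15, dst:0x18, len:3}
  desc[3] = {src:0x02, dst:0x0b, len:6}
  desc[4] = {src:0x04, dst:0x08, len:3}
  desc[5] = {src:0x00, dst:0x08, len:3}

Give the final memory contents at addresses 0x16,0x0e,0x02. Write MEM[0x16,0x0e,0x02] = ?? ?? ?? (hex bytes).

  after D0: wrote 2B at 0x11 = fca3
  after D1: wrote 8B at 0x00 = a38633fca31e8cea
  after D2: wrote 3B at 0x18 = fca31e
  after D3: wrote 6B at 0x0b = 33fca31e8cea
  after D4: wrote 3B at 0x08 = a31e8c
  after D5: wrote 3B at 0x08 = a38633
query mem[0x16]=0xa3, mem[0x0e]=0x1e, mem[0x02]=0x33

MEM[0x16,0x0e,0x02] = a3 1e 33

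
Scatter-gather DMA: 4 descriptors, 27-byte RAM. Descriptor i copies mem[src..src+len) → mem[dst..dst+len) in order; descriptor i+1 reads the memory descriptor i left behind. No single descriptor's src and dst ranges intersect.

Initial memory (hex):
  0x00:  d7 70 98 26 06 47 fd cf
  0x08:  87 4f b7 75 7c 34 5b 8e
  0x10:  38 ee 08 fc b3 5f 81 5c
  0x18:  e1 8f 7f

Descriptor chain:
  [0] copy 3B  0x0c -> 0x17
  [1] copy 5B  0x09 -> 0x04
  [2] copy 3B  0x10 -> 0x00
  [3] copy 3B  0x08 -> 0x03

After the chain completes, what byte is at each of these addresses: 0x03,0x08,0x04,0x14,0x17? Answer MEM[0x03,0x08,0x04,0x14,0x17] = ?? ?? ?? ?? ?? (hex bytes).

MEM[0x03,0x08,0x04,0x14,0x17] = 34 34 4f b3 7c

[0] 0x0c->0x17 len=3 : 7c 34 5b
[1] 0x09->0x04 len=5 : 4f b7 75 7c 34
[2] 0x10->0x00 len=3 : 38 ee 08
[3] 0x08->0x03 len=3 : 34 4f b7
query mem[0x03]=0x34, mem[0x08]=0x34, mem[0x04]=0x4f, mem[0x14]=0xb3, mem[0x17]=0x7c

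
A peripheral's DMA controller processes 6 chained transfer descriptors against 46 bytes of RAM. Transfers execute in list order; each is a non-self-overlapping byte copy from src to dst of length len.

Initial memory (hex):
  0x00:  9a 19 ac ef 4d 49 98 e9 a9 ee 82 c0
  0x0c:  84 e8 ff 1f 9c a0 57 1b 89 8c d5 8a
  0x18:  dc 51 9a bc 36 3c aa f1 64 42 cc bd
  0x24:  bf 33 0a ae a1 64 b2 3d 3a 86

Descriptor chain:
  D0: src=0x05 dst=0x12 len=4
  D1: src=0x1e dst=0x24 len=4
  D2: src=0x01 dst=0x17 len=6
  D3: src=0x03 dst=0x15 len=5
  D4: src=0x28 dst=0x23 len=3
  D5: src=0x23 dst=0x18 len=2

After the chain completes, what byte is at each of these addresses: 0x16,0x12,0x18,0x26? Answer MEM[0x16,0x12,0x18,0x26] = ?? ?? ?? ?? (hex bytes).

MEM[0x16,0x12,0x18,0x26] = 4d 49 a1 64

  after D0: wrote 4B at 0x12 = 4998e9a9
  after D1: wrote 4B at 0x24 = aaf16442
  after D2: wrote 6B at 0x17 = 19acef4d4998
  after D3: wrote 5B at 0x15 = ef4d4998e9
  after D4: wrote 3B at 0x23 = a164b2
  after D5: wrote 2B at 0x18 = a164
query mem[0x16]=0x4d, mem[0x12]=0x49, mem[0x18]=0xa1, mem[0x26]=0x64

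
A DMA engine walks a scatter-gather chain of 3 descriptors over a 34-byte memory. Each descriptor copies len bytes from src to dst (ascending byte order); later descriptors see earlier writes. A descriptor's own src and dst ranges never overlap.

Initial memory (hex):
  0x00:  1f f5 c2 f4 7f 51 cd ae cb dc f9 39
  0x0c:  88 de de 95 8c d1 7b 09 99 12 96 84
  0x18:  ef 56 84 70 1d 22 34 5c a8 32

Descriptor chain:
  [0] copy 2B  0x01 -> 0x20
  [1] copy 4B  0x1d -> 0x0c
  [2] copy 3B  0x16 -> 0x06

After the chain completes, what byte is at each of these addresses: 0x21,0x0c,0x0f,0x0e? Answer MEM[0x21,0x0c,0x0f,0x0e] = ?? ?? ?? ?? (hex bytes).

MEM[0x21,0x0c,0x0f,0x0e] = c2 22 f5 5c

[0] 0x01->0x20 len=2 : f5 c2
[1] 0x1d->0x0c len=4 : 22 34 5c f5
[2] 0x16->0x06 len=3 : 96 84 ef
query mem[0x21]=0xc2, mem[0x0c]=0x22, mem[0x0f]=0xf5, mem[0x0e]=0x5c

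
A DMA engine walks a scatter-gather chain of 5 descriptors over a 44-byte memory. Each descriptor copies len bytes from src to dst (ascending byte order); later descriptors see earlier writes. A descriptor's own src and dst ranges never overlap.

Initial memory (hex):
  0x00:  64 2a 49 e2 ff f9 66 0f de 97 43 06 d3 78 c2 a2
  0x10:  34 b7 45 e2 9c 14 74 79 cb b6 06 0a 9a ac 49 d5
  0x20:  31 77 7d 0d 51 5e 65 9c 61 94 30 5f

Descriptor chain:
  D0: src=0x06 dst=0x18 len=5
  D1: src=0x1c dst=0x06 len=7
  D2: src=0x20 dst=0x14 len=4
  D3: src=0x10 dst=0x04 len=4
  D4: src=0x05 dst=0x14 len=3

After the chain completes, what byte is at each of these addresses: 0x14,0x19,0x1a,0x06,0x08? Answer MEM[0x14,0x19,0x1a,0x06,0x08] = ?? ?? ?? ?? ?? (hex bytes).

[0] 0x06->0x18 len=5 : 66 0f de 97 43
[1] 0x1c->0x06 len=7 : 43 ac 49 d5 31 77 7d
[2] 0x20->0x14 len=4 : 31 77 7d 0d
[3] 0x10->0x04 len=4 : 34 b7 45 e2
[4] 0x05->0x14 len=3 : b7 45 e2
query mem[0x14]=0xb7, mem[0x19]=0x0f, mem[0x1a]=0xde, mem[0x06]=0x45, mem[0x08]=0x49

MEM[0x14,0x19,0x1a,0x06,0x08] = b7 0f de 45 49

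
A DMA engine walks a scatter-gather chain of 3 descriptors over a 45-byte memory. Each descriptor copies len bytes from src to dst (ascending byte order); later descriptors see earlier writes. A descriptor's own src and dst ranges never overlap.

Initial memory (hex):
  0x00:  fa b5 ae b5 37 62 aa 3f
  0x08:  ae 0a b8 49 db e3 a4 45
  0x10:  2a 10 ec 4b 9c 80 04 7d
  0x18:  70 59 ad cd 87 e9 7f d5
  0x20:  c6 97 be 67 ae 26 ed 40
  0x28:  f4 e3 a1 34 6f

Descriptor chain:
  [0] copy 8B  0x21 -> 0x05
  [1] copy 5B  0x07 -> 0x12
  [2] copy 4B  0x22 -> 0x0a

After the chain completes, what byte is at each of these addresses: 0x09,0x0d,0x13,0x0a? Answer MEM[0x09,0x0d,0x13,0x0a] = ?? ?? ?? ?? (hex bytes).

MEM[0x09,0x0d,0x13,0x0a] = 26 26 ae be

[0] 0x21->0x05 len=8 : 97 be 67 ae 26 ed 40 f4
[1] 0x07->0x12 len=5 : 67 ae 26 ed 40
[2] 0x22->0x0a len=4 : be 67 ae 26
query mem[0x09]=0x26, mem[0x0d]=0x26, mem[0x13]=0xae, mem[0x0a]=0xbe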